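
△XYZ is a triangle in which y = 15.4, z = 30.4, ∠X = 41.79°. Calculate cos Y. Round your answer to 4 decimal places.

By the law of cosines, x² = y² + z² − 2·y·z·cos X = 463.21, so x ≈ 21.522.
Law of cosines again: cos Y = (z² + x² − y²)/(2·z·x) ≈ 0.87899, so ∠Y ≈ 28.48°.

cos Y ≈ 0.8790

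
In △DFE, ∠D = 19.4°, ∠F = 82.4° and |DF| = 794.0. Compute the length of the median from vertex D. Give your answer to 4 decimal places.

The third angle is ∠E = 180° − ∠D − ∠F = 78.20°.
Law of sines: |FE| = |DF|·sin D/sin E ≈ 269.43.
Law of sines: |ED| = |DF|·sin F/sin E ≈ 804.02.
Median from D: ½√(2·|ED|² + 2·|DF|² − |FE|²) ≈ 787.59.

m_D ≈ 787.5855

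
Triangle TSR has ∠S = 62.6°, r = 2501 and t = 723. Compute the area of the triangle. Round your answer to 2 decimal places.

Area = ½·r·t·sin S ≈ 8.0268e+05.

area ≈ 802684.10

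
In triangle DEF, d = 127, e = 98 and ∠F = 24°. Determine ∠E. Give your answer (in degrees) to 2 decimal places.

∠E ≈ 46.77°

By the law of cosines, f² = d² + e² − 2·d·e·cos F = 2993, so f ≈ 54.709.
Law of cosines again: cos E = (f² + d² − e²)/(2·f·d) ≈ 0.68495, so ∠E ≈ 46.77°.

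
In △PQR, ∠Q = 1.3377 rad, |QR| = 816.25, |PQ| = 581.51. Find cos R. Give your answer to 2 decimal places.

cos R ≈ 0.77

By the law of cosines, |RP|² = |PQ|² + |QR|² − 2·|PQ|·|QR|·cos Q = 7.8513e+05, so |RP| ≈ 886.08.
Law of cosines again: cos R = (|QR|² + |RP|² − |PQ|²)/(2·|QR|·|RP|) ≈ 0.76960, so ∠R ≈ 0.6926 rad.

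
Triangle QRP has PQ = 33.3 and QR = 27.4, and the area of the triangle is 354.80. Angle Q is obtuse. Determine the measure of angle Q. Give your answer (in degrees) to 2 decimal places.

From area = ½·PQ·QR·sin Q, we get sin Q = 2·area/(PQ·QR) ≈ 0.77771.
Taking the obtuse solution, ∠Q ≈ 128.95°.

128.95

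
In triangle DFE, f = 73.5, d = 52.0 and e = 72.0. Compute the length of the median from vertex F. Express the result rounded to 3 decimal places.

50.926

Median from F: ½√(2·e² + 2·d² − f²) ≈ 50.926.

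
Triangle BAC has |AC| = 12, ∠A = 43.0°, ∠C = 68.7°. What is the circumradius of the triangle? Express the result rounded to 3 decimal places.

R ≈ 6.458

The third angle is ∠B = 180° − ∠A − ∠C = 68.30°.
Law of sines: |CB| = |AC|·sin A/sin B ≈ 8.8082.
Law of sines: |BA| = |AC|·sin C/sin B ≈ 12.033.
Circumradius = |AC|/(2 sin B) ≈ 6.4576.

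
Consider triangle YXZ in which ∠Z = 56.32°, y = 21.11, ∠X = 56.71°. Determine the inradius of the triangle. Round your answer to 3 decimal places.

5.673

The third angle is ∠Y = 180° − ∠X − ∠Z = 66.97°.
Law of sines: x = y·sin X/sin Y ≈ 19.174.
Law of sines: z = y·sin Z/sin Y ≈ 19.088.
Area = ½·y·x·sin Z ≈ 168.41.
Semiperimeter s = (21.11+19.174+19.088)/2 = 29.686.
Inradius = area/s = 168.41/29.686 ≈ 5.6731.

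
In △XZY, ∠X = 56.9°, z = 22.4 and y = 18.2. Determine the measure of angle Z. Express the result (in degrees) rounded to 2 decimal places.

72.36

By the law of cosines, x² = z² + y² − 2·z·y·cos X = 387.73, so x ≈ 19.691.
Law of cosines again: cos Z = (y² + x² − z²)/(2·y·x) ≈ 0.30305, so ∠Z ≈ 72.36°.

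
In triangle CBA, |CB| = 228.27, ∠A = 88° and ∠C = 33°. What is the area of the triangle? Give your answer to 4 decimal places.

The third angle is ∠B = 180° − ∠A − ∠C = 59.00°.
Law of sines: |BA| = |CB|·sin C/sin A ≈ 124.4.
Law of sines: |AC| = |CB|·sin B/sin A ≈ 195.78.
Area = ½·|CB|·|BA|·sin B ≈ 12170.

12170.4513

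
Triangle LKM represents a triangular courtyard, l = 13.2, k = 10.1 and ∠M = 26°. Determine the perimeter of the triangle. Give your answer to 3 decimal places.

By the law of cosines, m² = l² + k² − 2·l·k·cos M = 36.596, so m ≈ 6.0494.
Semiperimeter s = (13.2+10.1+6.0494)/2 = 14.675.
Perimeter = 13.2 + 10.1 + 6.0494 = 29.349.

perimeter ≈ 29.349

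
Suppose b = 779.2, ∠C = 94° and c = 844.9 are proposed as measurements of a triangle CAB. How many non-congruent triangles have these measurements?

1

b·sin C = 779.2·sin(94°) ≈ 777.3.
Since ∠C is not acute, a triangle exists only if c > b; here c > b, so there is exactly one triangle.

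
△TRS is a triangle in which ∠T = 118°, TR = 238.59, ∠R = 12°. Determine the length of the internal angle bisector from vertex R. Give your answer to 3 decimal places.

The third angle is ∠S = 180° − ∠T − ∠R = 50.00°.
Law of sines: RS = TR·sin T/sin S ≈ 275.
Law of sines: ST = TR·sin R/sin S ≈ 64.756.
The bisector from R has length 2·TR·RS·cos(∠R/2)/(TR+RS) ≈ 254.1.

t_R ≈ 254.105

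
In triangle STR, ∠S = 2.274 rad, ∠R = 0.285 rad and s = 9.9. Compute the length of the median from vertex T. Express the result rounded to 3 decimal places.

The third angle is ∠T = π − ∠R − ∠S = 0.583 rad.
Law of sines: t = s·sin T/sin S ≈ 7.1409.
Law of sines: r = s·sin R/sin S ≈ 3.6491.
Median from T: ½√(2·r² + 2·s² − t²) ≈ 6.551.

m_T ≈ 6.551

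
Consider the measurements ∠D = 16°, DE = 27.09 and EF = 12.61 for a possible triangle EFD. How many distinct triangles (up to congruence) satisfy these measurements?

2

DE·sin D = 27.09·sin(16°) ≈ 7.467.
Since DE sin D < EF < DE (7.467 < 12.61 < 27.09), two triangles exist.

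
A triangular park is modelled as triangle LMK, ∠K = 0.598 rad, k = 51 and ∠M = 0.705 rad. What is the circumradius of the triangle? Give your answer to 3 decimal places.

R ≈ 45.294

The third angle is ∠L = π − ∠M − ∠K = 1.839 rad.
Law of sines: l = k·sin L/sin K ≈ 87.359.
Law of sines: m = k·sin M/sin K ≈ 58.704.
Circumradius = k/(2 sin K) ≈ 45.294.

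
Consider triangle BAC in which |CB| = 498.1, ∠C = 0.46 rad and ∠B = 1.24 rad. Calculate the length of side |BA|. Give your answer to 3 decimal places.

The third angle is ∠A = π − ∠C − ∠B = 1.442 rad.
Law of sines: |BA| = |CB|·sin C/sin A ≈ 222.99.

222.989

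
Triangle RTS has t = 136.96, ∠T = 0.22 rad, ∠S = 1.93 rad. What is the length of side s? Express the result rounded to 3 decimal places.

The third angle is ∠R = π − ∠T − ∠S = 0.992 rad.
Law of sines: s = t·sin S/sin T ≈ 587.54.

587.541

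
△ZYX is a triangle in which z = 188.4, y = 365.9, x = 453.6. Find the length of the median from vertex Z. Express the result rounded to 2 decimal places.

m_Z ≈ 401.18

Median from Z: ½√(2·y² + 2·x² − z²) ≈ 401.18.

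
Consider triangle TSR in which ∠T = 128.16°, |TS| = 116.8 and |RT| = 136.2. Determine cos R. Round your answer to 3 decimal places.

cos R ≈ 0.915

By the law of cosines, |SR|² = |RT|² + |TS|² − 2·|RT|·|TS|·cos T = 51851, so |SR| ≈ 227.71.
Law of cosines again: cos R = (|SR|² + |RT|² − |TS|²)/(2·|SR|·|RT|) ≈ 0.91506, so ∠R ≈ 23.79°.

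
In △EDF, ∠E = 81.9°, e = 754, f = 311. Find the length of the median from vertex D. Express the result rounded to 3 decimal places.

m_D ≈ 445.679

Law of sines: sin F = f·sin E/e ≈ 0.40835.
Since e ≥ f, only the acute value applies: ∠F ≈ 24.10°.
Then ∠D = 180° − ∠E − ∠F ≈ 74.00°.
Law of sines gives d = e·sin D/sin E ≈ 732.09.
Median from D: ½√(2·f² + 2·e² − d²) ≈ 445.68.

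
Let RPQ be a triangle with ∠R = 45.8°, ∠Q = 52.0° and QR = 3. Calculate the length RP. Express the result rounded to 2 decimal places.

2.39

The third angle is ∠P = 180° − ∠Q − ∠R = 82.20°.
Law of sines: RP = QR·sin Q/sin P ≈ 2.3861.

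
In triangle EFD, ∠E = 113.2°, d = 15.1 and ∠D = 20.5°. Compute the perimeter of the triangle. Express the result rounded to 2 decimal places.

perimeter ≈ 85.90

The third angle is ∠F = 180° − ∠D − ∠E = 46.30°.
Law of sines: e = d·sin E/sin D ≈ 39.631.
Law of sines: f = d·sin F/sin D ≈ 31.172.
Semiperimeter s = (39.631+31.172+15.1)/2 = 42.952.
Perimeter = 39.631 + 31.172 + 15.1 = 85.903.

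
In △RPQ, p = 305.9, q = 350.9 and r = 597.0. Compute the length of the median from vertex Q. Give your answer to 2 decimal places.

440.69

Median from Q: ½√(2·r² + 2·p² − q²) ≈ 440.69.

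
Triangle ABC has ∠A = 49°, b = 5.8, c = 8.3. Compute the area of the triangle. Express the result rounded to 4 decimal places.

Area = ½·b·c·sin A ≈ 18.166.

area ≈ 18.1659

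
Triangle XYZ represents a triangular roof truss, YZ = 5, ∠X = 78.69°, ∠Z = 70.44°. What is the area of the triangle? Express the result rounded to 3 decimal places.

The third angle is ∠Y = 180° − ∠Z − ∠X = 30.87°.
Law of sines: ZX = YZ·sin Y/sin X ≈ 2.6163.
Law of sines: XY = YZ·sin Z/sin X ≈ 4.8048.
Area = ½·YZ·ZX·sin Z ≈ 6.1632.

6.163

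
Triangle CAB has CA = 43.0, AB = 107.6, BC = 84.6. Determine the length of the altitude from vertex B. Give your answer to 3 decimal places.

Semiperimeter s = (107.6 + 84.6 + 43)/2 = 117.6.
Heron's formula: area = √(117.6·10·33·74.6) ≈ 1701.5.
The altitude from B has length 2·area/CA ≈ 79.139.

h_B ≈ 79.139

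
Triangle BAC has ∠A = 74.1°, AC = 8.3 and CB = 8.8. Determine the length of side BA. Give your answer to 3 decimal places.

Law of sines: sin B = AC·sin A/CB ≈ 0.90710.
Since CB ≥ AC, only the acute value applies: ∠B ≈ 65.11°.
Then ∠C = 180° − ∠A − ∠B ≈ 40.79°.
Law of sines gives BA = CB·sin C/sin A ≈ 5.978.

5.978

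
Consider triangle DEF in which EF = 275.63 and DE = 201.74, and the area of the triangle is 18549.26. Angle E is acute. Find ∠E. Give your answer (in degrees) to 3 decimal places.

∠E ≈ 41.849°

From area = ½·DE·EF·sin E, we get sin E = 2·area/(DE·EF) ≈ 0.66717.
Taking the acute solution, ∠E ≈ 41.85°.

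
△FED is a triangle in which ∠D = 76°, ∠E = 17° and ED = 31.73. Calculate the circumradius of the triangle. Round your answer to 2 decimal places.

R ≈ 15.89

The third angle is ∠F = 180° − ∠E − ∠D = 87.00°.
Law of sines: DF = ED·sin E/sin F ≈ 9.2897.
Law of sines: FE = ED·sin D/sin F ≈ 30.83.
Circumradius = ED/(2 sin F) ≈ 15.887.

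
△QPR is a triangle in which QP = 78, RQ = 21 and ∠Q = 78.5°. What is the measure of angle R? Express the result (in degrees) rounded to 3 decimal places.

By the law of cosines, PR² = RQ² + QP² − 2·RQ·QP·cos Q = 5871.9, so PR ≈ 76.628.
Law of cosines again: cos R = (PR² + RQ² − QP²)/(2·PR·RQ) ≈ 0.07111, so ∠R ≈ 85.92°.

∠R ≈ 85.922°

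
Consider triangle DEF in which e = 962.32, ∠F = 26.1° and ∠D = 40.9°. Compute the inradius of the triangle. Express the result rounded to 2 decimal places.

The third angle is ∠E = 180° − ∠F − ∠D = 113.00°.
Law of sines: d = e·sin D/sin E ≈ 684.48.
Law of sines: f = e·sin F/sin E ≈ 459.92.
Area = ½·e·d·sin F ≈ 1.4489e+05.
Semiperimeter s = (684.48+962.32+459.92)/2 = 1053.4.
Inradius = area/s = 1.4489e+05/1053.4 ≈ 137.55.

137.55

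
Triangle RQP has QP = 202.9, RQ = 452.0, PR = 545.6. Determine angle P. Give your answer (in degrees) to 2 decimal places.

∠P ≈ 52.58°

By the law of cosines, cos P = (QP² + PR² − RQ²) / (2·QP·PR) ≈ 0.60768, so ∠P ≈ 52.58°.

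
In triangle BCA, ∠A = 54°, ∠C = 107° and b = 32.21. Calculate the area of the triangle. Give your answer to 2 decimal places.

area ≈ 1232.72

The third angle is ∠B = 180° − ∠C − ∠A = 19.00°.
Law of sines: c = b·sin C/sin B ≈ 94.612.
Law of sines: a = b·sin A/sin B ≈ 80.04.
Area = ½·b·c·sin A ≈ 1232.7.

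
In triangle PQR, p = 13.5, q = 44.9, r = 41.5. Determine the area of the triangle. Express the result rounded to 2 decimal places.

area ≈ 278.73

Semiperimeter s = (13.5 + 44.9 + 41.5)/2 = 49.95.
Heron's formula: area = √(49.95·36.45·5.05·8.45) ≈ 278.73.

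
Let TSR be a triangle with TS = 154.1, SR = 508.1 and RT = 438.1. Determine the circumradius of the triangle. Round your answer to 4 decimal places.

By the law of cosines, cos T = (RT² + TS² − SR²) / (2·RT·TS) ≈ -0.31467, so ∠T ≈ 108.34°.
Circumradius = SR/(2 sin T) ≈ 267.65.

267.6459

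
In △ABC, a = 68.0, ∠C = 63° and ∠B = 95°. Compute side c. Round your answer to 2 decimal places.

161.74

The third angle is ∠A = 180° − ∠B − ∠C = 22.00°.
Law of sines: c = a·sin C/sin A ≈ 161.74.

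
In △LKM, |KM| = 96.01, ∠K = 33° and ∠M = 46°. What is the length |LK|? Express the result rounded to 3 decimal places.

The third angle is ∠L = 180° − ∠K − ∠M = 101.00°.
Law of sines: |LK| = |KM|·sin M/sin L ≈ 70.356.

70.356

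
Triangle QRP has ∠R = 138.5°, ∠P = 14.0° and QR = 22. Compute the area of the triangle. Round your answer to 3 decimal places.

area ≈ 306.063

The third angle is ∠Q = 180° − ∠R − ∠P = 27.50°.
Law of sines: RP = QR·sin Q/sin P ≈ 41.991.
Law of sines: PQ = QR·sin R/sin P ≈ 60.258.
Area = ½·QR·RP·sin R ≈ 306.06.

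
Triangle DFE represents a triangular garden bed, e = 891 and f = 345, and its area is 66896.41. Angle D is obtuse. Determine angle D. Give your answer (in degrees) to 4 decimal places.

From area = ½·f·e·sin D, we get sin D = 2·area/(f·e) ≈ 0.43525.
Taking the obtuse solution, ∠D ≈ 154.20°.

∠D ≈ 154.1990°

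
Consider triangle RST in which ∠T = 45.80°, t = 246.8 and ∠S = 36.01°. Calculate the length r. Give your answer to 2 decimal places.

340.74

The third angle is ∠R = 180° − ∠S − ∠T = 98.19°.
Law of sines: r = t·sin R/sin T ≈ 340.74.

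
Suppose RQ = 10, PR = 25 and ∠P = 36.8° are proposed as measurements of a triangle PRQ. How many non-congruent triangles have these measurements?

0

PR·sin P = 25·sin(36.8°) ≈ 14.98.
Since RQ = 10 < 14.98 = PR sin P, no triangle exists.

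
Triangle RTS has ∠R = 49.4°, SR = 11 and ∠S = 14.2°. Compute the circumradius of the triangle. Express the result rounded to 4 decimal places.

The third angle is ∠T = 180° − ∠S − ∠R = 116.40°.
Law of sines: TS = SR·sin R/sin T ≈ 9.3244.
Law of sines: RT = SR·sin S/sin T ≈ 3.0126.
Circumradius = SR/(2 sin T) ≈ 6.1404.

6.1404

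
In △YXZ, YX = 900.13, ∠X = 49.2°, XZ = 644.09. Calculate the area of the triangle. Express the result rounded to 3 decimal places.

219439.518

Area = ½·YX·XZ·sin X ≈ 2.1944e+05.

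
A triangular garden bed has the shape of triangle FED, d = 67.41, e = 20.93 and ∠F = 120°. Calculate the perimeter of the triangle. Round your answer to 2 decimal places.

By the law of cosines, f² = e² + d² − 2·e·d·cos F = 6393.1, so f ≈ 79.957.
Semiperimeter s = (79.957+20.93+67.41)/2 = 84.148.
Perimeter = 79.957 + 20.93 + 67.41 = 168.3.

perimeter ≈ 168.30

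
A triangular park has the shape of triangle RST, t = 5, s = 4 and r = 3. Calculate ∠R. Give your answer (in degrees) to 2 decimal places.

∠R ≈ 36.87°

By the law of cosines, cos R = (s² + t² − r²) / (2·s·t) ≈ 0.80000, so ∠R ≈ 36.87°.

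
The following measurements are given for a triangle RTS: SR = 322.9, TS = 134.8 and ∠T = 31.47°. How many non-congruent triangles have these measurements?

TS·sin T = 134.8·sin(31.47°) ≈ 70.37.
Since SR ≥ TS, exactly one triangle exists.

1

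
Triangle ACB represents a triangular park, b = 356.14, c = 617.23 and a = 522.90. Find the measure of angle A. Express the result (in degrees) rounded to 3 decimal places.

∠A ≈ 57.783°

By the law of cosines, cos A = (c² + b² − a²) / (2·c·b) ≈ 0.53313, so ∠A ≈ 57.78°.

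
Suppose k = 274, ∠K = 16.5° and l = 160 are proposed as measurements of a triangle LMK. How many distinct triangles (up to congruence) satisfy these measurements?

l·sin K = 160·sin(16.5°) ≈ 45.44.
Since k ≥ l, exactly one triangle exists.

1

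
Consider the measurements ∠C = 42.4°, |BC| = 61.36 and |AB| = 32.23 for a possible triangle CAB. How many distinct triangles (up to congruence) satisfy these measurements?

|BC|·sin C = 61.36·sin(42.4°) ≈ 41.38.
Since |AB| = 32.23 < 41.38 = |BC| sin C, no triangle exists.

0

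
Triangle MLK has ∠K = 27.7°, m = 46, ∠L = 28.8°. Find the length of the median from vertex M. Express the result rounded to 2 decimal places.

m_M ≈ 12.36

The third angle is ∠M = 180° − ∠L − ∠K = 123.50°.
Law of sines: l = m·sin L/sin M ≈ 26.575.
Law of sines: k = m·sin K/sin M ≈ 25.642.
Median from M: ½√(2·l² + 2·k² − m²) ≈ 12.365.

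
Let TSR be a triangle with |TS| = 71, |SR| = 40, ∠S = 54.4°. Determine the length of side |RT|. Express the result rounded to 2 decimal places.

By the law of cosines, |RT|² = |TS|² + |SR|² − 2·|TS|·|SR|·cos S = 3334.5, so |RT| ≈ 57.745.

57.75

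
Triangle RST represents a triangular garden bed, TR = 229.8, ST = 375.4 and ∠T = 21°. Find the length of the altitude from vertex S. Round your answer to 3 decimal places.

By the law of cosines, RS² = ST² + TR² − 2·ST·TR·cos T = 32659, so RS ≈ 180.72.
Area = ½·ST·TR·sin T ≈ 15458.
The altitude from S has length 2·area/TR ≈ 134.53.

h_S ≈ 134.531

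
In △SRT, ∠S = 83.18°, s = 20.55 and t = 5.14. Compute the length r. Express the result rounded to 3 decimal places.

20.517

Law of sines: sin T = t·sin S/s ≈ 0.24835.
Since s ≥ t, only the acute value applies: ∠T ≈ 14.38°.
Then ∠R = 180° − ∠S − ∠T ≈ 82.44°.
Law of sines gives r = s·sin R/sin S ≈ 20.517.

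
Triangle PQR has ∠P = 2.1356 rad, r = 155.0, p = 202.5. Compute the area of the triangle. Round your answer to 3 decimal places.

Law of sines: sin R = r·sin P/p ≈ 0.64656.
Since p ≥ r, only the acute value applies: ∠R ≈ 0.7031 rad.
Then ∠Q = π − ∠P − ∠R ≈ 0.3029 rad.
Law of sines gives q = p·sin Q/sin P ≈ 71.517.
Area = ½·p·r·sin Q ≈ 4681.8.

4681.757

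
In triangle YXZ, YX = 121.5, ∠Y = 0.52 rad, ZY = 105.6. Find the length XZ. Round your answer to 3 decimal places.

60.371

By the law of cosines, XZ² = ZY² + YX² − 2·ZY·YX·cos Y = 3644.7, so XZ ≈ 60.371.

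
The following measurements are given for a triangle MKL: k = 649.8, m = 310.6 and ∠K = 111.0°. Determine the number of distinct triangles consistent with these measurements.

m·sin K = 310.6·sin(111.0°) ≈ 290.
Since ∠K is not acute, a triangle exists only if k > m; here k > m, so there is exactly one triangle.

1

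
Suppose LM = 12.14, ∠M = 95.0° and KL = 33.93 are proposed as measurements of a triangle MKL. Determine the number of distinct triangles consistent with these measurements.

LM·sin M = 12.14·sin(95.0°) ≈ 12.09.
Since ∠M is not acute, a triangle exists only if KL > LM; here KL > LM, so there is exactly one triangle.

1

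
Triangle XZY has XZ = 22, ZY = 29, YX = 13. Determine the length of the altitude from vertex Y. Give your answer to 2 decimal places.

h_Y ≈ 12.28

Semiperimeter s = (29 + 13 + 22)/2 = 32.
Heron's formula: area = √(32·3·19·10) ≈ 135.06.
The altitude from Y has length 2·area/XZ ≈ 12.278.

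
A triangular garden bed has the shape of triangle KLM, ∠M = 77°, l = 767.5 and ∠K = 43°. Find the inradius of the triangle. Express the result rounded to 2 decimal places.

r ≈ 202.20

The third angle is ∠L = 180° − ∠M − ∠K = 60.00°.
Law of sines: k = l·sin K/sin L ≈ 604.41.
Law of sines: m = l·sin M/sin L ≈ 863.52.
Area = ½·l·k·sin M ≈ 2.26e+05.
Semiperimeter s = (604.41+767.5+863.52)/2 = 1117.7.
Inradius = area/s = 2.26e+05/1117.7 ≈ 202.2.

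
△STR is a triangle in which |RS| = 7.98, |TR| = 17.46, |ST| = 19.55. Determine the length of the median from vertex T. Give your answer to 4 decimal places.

18.0999

Median from T: ½√(2·|ST|² + 2·|TR|² − |RS|²) ≈ 18.1.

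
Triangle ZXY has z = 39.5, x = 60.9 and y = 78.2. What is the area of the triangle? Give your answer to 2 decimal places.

1184.03

Semiperimeter s = (39.5 + 60.9 + 78.2)/2 = 89.3.
Heron's formula: area = √(89.3·49.8·28.4·11.1) ≈ 1184.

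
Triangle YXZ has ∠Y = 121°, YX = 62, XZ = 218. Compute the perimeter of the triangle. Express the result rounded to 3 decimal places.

perimeter ≈ 459.491

Law of sines: sin Z = YX·sin Y/XZ ≈ 0.24378.
Since XZ ≥ YX, only the acute value applies: ∠Z ≈ 14.11°.
Then ∠X = 180° − ∠Y − ∠Z ≈ 44.89°.
Law of sines gives ZY = XZ·sin X/sin Y ≈ 179.49.
Semiperimeter s = (218+179.49+62)/2 = 229.75.
Perimeter = 218 + 179.49 + 62 = 459.49.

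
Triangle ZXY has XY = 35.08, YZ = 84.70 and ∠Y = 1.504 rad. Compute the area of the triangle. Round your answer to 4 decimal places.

Area = ½·XY·YZ·sin Y ≈ 1482.3.

area ≈ 1482.3250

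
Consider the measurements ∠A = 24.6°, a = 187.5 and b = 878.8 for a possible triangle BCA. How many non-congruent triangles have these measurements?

b·sin A = 878.8·sin(24.6°) ≈ 365.8.
Since a = 187.5 < 365.8 = b sin A, no triangle exists.

0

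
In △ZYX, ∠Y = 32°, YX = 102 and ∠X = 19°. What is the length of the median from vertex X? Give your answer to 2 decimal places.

The third angle is ∠Z = 180° − ∠Y − ∠X = 129.00°.
Law of sines: XZ = YX·sin Y/sin Z ≈ 69.552.
Law of sines: ZY = YX·sin X/sin Z ≈ 42.731.
Median from X: ½√(2·YX² + 2·XZ² − ZY²) ≈ 84.642.

m_X ≈ 84.64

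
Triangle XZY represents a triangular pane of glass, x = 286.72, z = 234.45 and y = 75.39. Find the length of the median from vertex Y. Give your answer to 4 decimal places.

259.1653

Median from Y: ½√(2·x² + 2·z² − y²) ≈ 259.17.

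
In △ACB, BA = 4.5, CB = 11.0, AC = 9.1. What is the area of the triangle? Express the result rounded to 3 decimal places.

Semiperimeter s = (11 + 4.5 + 9.1)/2 = 12.3.
Heron's formula: area = √(12.3·1.3·7.8·3.2) ≈ 19.978.

19.978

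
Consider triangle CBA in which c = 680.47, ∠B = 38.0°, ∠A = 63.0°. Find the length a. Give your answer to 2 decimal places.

The third angle is ∠C = 180° − ∠B − ∠A = 79.00°.
Law of sines: a = c·sin A/sin C ≈ 617.65.

617.65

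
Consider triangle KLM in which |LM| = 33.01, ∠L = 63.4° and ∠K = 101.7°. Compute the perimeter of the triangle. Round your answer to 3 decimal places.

71.820

The third angle is ∠M = 180° − ∠K − ∠L = 14.90°.
Law of sines: |MK| = |LM|·sin L/sin K ≈ 30.142.
Law of sines: |KL| = |LM|·sin M/sin K ≈ 8.6681.
Semiperimeter s = (33.01+30.142+8.6681)/2 = 35.91.
Perimeter = 33.01 + 30.142 + 8.6681 = 71.82.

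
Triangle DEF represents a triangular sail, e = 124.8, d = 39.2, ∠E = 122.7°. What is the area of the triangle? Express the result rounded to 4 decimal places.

area ≈ 1635.9031

Law of sines: sin D = d·sin E/e ≈ 0.26432.
Since e ≥ d, only the acute value applies: ∠D ≈ 15.33°.
Then ∠F = 180° − ∠E − ∠D ≈ 41.97°.
Law of sines gives f = e·sin F/sin E ≈ 99.184.
Area = ½·e·d·sin F ≈ 1635.9.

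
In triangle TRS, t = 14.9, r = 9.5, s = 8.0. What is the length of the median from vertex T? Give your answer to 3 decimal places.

m_T ≈ 4.650

Median from T: ½√(2·r² + 2·s² − t²) ≈ 4.65.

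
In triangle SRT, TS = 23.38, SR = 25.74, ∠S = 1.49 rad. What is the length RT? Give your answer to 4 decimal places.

By the law of cosines, RT² = TS² + SR² − 2·TS·SR·cos S = 1112, so RT ≈ 33.347.

33.3471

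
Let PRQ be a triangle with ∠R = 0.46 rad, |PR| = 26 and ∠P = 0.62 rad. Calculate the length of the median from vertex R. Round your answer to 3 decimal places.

m_R ≈ 21.021

The third angle is ∠Q = π − ∠P − ∠R = 2.062 rad.
Law of sines: |RQ| = |PR|·sin P/sin Q ≈ 17.129.
Law of sines: |QP| = |PR|·sin R/sin Q ≈ 13.088.
Median from R: ½√(2·|PR|² + 2·|RQ|² − |QP|²) ≈ 21.021.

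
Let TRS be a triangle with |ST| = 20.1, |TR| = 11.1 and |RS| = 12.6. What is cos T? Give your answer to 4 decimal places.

cos T ≈ 0.8257

By the law of cosines, cos T = (|ST|² + |TR|² − |RS|²) / (2·|ST|·|TR|) ≈ 0.82574, so ∠T ≈ 34.34°.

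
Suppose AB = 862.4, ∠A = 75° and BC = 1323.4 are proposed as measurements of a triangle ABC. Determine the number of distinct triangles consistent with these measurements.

AB·sin A = 862.4·sin(75°) ≈ 833.
Since BC ≥ AB, exactly one triangle exists.

1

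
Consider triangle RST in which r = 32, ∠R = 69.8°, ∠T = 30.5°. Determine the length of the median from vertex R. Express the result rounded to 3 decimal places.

The third angle is ∠S = 180° − ∠T − ∠R = 79.70°.
Law of sines: s = r·sin S/sin R ≈ 33.548.
Law of sines: t = r·sin T/sin R ≈ 17.306.
Median from R: ½√(2·s² + 2·t² − r²) ≈ 21.365.

21.365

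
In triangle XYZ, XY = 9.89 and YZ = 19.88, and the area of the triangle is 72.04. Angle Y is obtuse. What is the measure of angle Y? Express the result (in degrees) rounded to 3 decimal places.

∠Y ≈ 132.878°

From area = ½·XY·YZ·sin Y, we get sin Y = 2·area/(XY·YZ) ≈ 0.73281.
Taking the obtuse solution, ∠Y ≈ 132.88°.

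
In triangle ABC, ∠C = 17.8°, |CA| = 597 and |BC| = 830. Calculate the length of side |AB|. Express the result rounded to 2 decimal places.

318.95

By the law of cosines, |AB|² = |BC|² + |CA|² − 2·|BC|·|CA|·cos C = 1.0173e+05, so |AB| ≈ 318.95.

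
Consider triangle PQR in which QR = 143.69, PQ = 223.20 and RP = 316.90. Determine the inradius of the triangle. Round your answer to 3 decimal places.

Semiperimeter s = (143.69 + 316.9 + 223.2)/2 = 341.89.
Heron's formula: area = √(341.89·198.2·24.995·118.69) ≈ 14179.
Inradius = area/s = 14179/341.89 ≈ 41.472.

41.472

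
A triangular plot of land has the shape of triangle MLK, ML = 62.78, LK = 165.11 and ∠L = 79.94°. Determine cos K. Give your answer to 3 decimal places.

0.928

By the law of cosines, KM² = ML² + LK² − 2·ML·LK·cos L = 27581, so KM ≈ 166.08.
Law of cosines again: cos K = (LK² + KM² − ML²)/(2·LK·KM) ≈ 0.92815, so ∠K ≈ 21.85°.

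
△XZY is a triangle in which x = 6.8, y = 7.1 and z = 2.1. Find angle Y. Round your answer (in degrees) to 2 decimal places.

By the law of cosines, cos Y = (x² + z² − y²) / (2·x·z) ≈ 0.00840, so ∠Y ≈ 89.52°.

89.52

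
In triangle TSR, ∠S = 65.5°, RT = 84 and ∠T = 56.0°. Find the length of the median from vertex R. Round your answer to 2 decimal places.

m_R ≈ 70.05

The third angle is ∠R = 180° − ∠T − ∠S = 58.50°.
Law of sines: SR = RT·sin T/sin S ≈ 76.53.
Law of sines: TS = RT·sin R/sin S ≈ 78.709.
Median from R: ½√(2·SR² + 2·RT² − TS²) ≈ 70.055.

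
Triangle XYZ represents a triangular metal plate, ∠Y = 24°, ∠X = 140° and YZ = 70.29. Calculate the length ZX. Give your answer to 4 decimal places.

The third angle is ∠Z = 180° − ∠X − ∠Y = 16.00°.
Law of sines: ZX = YZ·sin Y/sin X ≈ 44.477.

44.4774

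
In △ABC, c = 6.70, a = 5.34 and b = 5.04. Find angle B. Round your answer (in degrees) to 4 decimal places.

47.8666

By the law of cosines, cos B = (c² + a² − b²) / (2·c·a) ≈ 0.67086, so ∠B ≈ 47.87°.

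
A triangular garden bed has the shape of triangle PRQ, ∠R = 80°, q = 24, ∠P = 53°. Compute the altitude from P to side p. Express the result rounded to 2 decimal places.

23.64

The third angle is ∠Q = 180° − ∠P − ∠R = 47.00°.
Law of sines: p = q·sin P/sin Q ≈ 26.208.
Law of sines: r = q·sin R/sin Q ≈ 32.317.
Area = ½·q·p·sin R ≈ 309.72.
The altitude from P has length 2·area/p ≈ 23.635.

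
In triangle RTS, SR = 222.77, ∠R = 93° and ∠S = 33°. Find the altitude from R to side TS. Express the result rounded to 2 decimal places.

121.33

The third angle is ∠T = 180° − ∠S − ∠R = 54.00°.
Law of sines: TS = SR·sin R/sin T ≈ 274.98.
Law of sines: RT = SR·sin S/sin T ≈ 149.97.
Area = ½·SR·TS·sin S ≈ 16682.
The altitude from R has length 2·area/TS ≈ 121.33.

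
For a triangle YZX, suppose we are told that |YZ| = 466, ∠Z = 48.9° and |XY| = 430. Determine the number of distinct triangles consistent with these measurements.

2

|YZ|·sin Z = 466·sin(48.9°) ≈ 351.2.
Since |YZ| sin Z < |XY| < |YZ| (351.2 < 430 < 466), two triangles exist.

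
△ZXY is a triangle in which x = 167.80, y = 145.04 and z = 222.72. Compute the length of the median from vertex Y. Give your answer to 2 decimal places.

m_Y ≈ 183.36

Median from Y: ½√(2·z² + 2·x² − y²) ≈ 183.36.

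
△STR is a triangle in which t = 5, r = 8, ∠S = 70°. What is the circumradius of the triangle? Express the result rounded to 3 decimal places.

4.177

By the law of cosines, s² = t² + r² − 2·t·r·cos S = 61.638, so s ≈ 7.851.
Area = ½·t·r·sin S ≈ 18.794.
Circumradius = s/(2 sin S) ≈ 4.1774.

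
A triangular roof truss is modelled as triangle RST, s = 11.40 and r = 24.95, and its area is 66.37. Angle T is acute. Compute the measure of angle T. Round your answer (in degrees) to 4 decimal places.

From area = ½·r·s·sin T, we get sin T = 2·area/(r·s) ≈ 0.46669.
Taking the acute solution, ∠T ≈ 27.82°.

27.8195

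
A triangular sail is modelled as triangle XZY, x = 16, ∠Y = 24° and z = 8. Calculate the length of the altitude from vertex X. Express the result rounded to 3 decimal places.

h_X ≈ 3.254

By the law of cosines, y² = x² + z² − 2·x·z·cos Y = 86.132, so y ≈ 9.2808.
Area = ½·x·z·sin Y ≈ 26.031.
The altitude from X has length 2·area/x ≈ 3.2539.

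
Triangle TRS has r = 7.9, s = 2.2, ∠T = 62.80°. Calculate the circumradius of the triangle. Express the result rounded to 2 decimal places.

4.03

By the law of cosines, t² = r² + s² − 2·r·s·cos T = 51.361, so t ≈ 7.1667.
Area = ½·r·s·sin T ≈ 7.729.
Circumradius = t/(2 sin T) ≈ 4.0289.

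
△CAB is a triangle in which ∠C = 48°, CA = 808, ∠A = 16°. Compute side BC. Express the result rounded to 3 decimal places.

247.793

The third angle is ∠B = 180° − ∠C − ∠A = 116.00°.
Law of sines: BC = CA·sin A/sin B ≈ 247.79.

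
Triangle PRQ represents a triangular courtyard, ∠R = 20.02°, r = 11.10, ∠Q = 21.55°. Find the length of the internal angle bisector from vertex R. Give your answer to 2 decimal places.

15.10

The third angle is ∠P = 180° − ∠R − ∠Q = 138.43°.
Law of sines: p = r·sin P/sin R ≈ 21.514.
Law of sines: q = r·sin Q/sin R ≈ 11.909.
The bisector from R has length 2·q·p·cos(∠R/2)/(q+p) ≈ 15.098.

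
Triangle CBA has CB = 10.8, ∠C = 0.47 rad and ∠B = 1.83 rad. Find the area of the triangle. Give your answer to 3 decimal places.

area ≈ 34.236

The third angle is ∠A = π − ∠C − ∠B = 0.842 rad.
Law of sines: BA = CB·sin C/sin A ≈ 6.5591.
Law of sines: AC = CB·sin B/sin A ≈ 13.999.
Area = ½·CB·BA·sin B ≈ 34.236.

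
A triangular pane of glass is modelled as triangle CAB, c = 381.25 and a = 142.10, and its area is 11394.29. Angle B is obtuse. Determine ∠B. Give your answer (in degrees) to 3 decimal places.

From area = ½·c·a·sin B, we get sin B = 2·area/(c·a) ≈ 0.42064.
Taking the obtuse solution, ∠B ≈ 155.12°.

155.125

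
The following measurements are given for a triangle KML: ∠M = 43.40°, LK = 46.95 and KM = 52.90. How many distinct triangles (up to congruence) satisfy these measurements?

2

KM·sin M = 52.90·sin(43.40°) ≈ 36.35.
Since KM sin M < LK < KM (36.35 < 46.95 < 52.90), two triangles exist.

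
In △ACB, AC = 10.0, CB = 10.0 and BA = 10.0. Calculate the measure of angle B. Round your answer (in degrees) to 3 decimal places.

∠B ≈ 60.000°

By the law of cosines, cos B = (CB² + BA² − AC²) / (2·CB·BA) ≈ 0.50000, so ∠B ≈ 60.00°.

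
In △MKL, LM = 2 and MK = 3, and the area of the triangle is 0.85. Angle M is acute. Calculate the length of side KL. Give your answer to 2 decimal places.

1.22

From area = ½·LM·MK·sin M, we get sin M = 2·area/(LM·MK) ≈ 0.28333.
Taking the acute solution, ∠M ≈ 0.287 rad.
Law of cosines then gives KL ≈ 1.2214.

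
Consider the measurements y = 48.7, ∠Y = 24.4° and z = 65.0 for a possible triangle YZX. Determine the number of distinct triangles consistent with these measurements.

z·sin Y = 65.0·sin(24.4°) ≈ 26.85.
Since z sin Y < y < z (26.85 < 48.7 < 65.0), two triangles exist.

2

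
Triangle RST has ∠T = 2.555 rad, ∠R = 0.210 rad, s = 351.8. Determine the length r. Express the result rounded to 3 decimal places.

The third angle is ∠S = π − ∠T − ∠R = 0.377 rad.
Law of sines: r = s·sin R/sin S ≈ 199.42.

199.416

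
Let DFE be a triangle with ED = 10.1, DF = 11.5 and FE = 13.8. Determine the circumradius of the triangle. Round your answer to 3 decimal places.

By the law of cosines, cos D = (ED² + DF² − FE²) / (2·ED·DF) ≈ 0.18864, so ∠D ≈ 79.13°.
Circumradius = FE/(2 sin D) ≈ 7.0261.

R ≈ 7.026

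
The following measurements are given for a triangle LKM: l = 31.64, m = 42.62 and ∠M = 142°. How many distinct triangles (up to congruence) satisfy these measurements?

1

l·sin M = 31.64·sin(142°) ≈ 19.48.
Since ∠M is not acute, a triangle exists only if m > l; here m > l, so there is exactly one triangle.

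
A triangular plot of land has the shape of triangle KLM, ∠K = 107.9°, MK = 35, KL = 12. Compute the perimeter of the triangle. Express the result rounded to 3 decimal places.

perimeter ≈ 87.338

By the law of cosines, LM² = MK² + KL² − 2·MK·KL·cos K = 1627.2, so LM ≈ 40.338.
Semiperimeter s = (40.338+35+12)/2 = 43.669.
Perimeter = 40.338 + 35 + 12 = 87.338.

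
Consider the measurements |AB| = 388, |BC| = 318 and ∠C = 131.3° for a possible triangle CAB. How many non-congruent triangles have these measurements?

|BC|·sin C = 318·sin(131.3°) ≈ 238.9.
Since ∠C is not acute, a triangle exists only if |AB| > |BC|; here |AB| > |BC|, so there is exactly one triangle.

1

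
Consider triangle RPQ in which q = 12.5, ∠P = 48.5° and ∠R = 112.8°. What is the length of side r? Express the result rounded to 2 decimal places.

The third angle is ∠Q = 180° − ∠R − ∠P = 18.70°.
Law of sines: r = q·sin R/sin Q ≈ 35.941.

35.94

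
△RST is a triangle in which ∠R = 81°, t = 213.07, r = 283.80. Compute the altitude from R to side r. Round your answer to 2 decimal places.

h_R ≈ 165.91

Law of sines: sin T = t·sin R/r ≈ 0.74153.
Since r ≥ t, only the acute value applies: ∠T ≈ 47.86°.
Then ∠S = 180° − ∠R − ∠T ≈ 51.14°.
Law of sines gives s = r·sin S/sin R ≈ 223.74.
Area = ½·r·t·sin S ≈ 23542.
The altitude from R has length 2·area/r ≈ 165.91.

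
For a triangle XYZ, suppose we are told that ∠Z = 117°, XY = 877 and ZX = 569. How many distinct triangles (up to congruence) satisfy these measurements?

ZX·sin Z = 569·sin(117°) ≈ 507.
Since ∠Z is not acute, a triangle exists only if XY > ZX; here XY > ZX, so there is exactly one triangle.

1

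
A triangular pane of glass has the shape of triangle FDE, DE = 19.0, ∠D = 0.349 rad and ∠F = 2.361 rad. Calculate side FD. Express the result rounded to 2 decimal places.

The third angle is ∠E = π − ∠F − ∠D = 0.432 rad.
Law of sines: FD = DE·sin E/sin F ≈ 11.295.

11.29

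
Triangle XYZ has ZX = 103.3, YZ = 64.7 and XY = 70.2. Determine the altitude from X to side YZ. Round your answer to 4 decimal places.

Semiperimeter s = (64.7 + 103.3 + 70.2)/2 = 119.1.
Heron's formula: area = √(119.1·54.4·15.8·48.9) ≈ 2237.4.
The altitude from X has length 2·area/YZ ≈ 69.161.

69.1614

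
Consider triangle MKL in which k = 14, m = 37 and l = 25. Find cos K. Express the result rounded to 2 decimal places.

0.97

By the law of cosines, cos K = (l² + m² − k²) / (2·l·m) ≈ 0.97189, so ∠K ≈ 13.62°.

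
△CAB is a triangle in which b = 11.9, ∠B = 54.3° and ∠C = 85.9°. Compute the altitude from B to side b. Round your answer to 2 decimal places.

The third angle is ∠A = 180° − ∠B − ∠C = 39.80°.
Law of sines: c = b·sin C/sin B ≈ 14.616.
Law of sines: a = b·sin A/sin B ≈ 9.38.
Area = ½·b·c·sin A ≈ 55.668.
The altitude from B has length 2·area/b ≈ 9.3559.

h_B ≈ 9.36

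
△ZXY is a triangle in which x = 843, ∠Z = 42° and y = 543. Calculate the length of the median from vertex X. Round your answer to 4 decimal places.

363.7821

By the law of cosines, z² = x² + y² − 2·x·y·cos Z = 3.2515e+05, so z ≈ 570.22.
Median from X: ½√(2·y² + 2·z² − x²) ≈ 363.78.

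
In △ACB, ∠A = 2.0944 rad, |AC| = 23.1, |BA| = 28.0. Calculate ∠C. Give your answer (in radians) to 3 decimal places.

By the law of cosines, |CB|² = |BA|² + |AC|² − 2·|BA|·|AC|·cos A = 1964.4, so |CB| ≈ 44.322.
Law of cosines again: cos C = (|AC|² + |CB|² − |BA|²)/(2·|AC|·|CB|) ≈ 0.83706, so ∠C ≈ 0.5789 rad.

∠C ≈ 0.579 rad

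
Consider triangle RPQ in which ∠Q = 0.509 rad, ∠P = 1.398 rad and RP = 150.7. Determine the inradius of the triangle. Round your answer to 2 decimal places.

The third angle is ∠R = π − ∠P − ∠Q = 1.235 rad.
Law of sines: PQ = RP·sin R/sin Q ≈ 291.94.
Law of sines: QR = RP·sin P/sin Q ≈ 304.65.
Area = ½·RP·PQ·sin P ≈ 21670.
Semiperimeter s = (291.94+304.65+150.7)/2 = 373.64.
Inradius = area/s = 21670/373.64 ≈ 57.997.

r ≈ 58.00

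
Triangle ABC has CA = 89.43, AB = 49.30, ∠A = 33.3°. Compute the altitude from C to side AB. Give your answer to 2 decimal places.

49.10

By the law of cosines, BC² = CA² + AB² − 2·CA·AB·cos A = 3058.2, so BC ≈ 55.301.
Area = ½·CA·AB·sin A ≈ 1210.3.
The altitude from C has length 2·area/AB ≈ 49.099.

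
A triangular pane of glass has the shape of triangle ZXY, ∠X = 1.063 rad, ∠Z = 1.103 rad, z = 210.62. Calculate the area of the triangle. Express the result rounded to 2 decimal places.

17980.39

The third angle is ∠Y = π − ∠Z − ∠X = 0.976 rad.
Law of sines: x = z·sin X/sin Z ≈ 206.2.
Law of sines: y = z·sin Y/sin Z ≈ 195.39.
Area = ½·z·x·sin Y ≈ 17980.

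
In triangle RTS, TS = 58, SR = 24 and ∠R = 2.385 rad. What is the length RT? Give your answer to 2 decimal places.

38.16

Law of sines: sin T = SR·sin R/TS ≈ 0.28405.
Since TS ≥ SR, only the acute value applies: ∠T ≈ 0.288 rad.
Then ∠S = π − ∠R − ∠T ≈ 0.469 rad.
Law of sines gives RT = TS·sin S/sin R ≈ 38.159.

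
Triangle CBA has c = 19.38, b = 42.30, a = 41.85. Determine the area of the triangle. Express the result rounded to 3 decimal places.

area ≈ 396.640

Semiperimeter s = (19.38 + 42.3 + 41.85)/2 = 51.765.
Heron's formula: area = √(51.765·32.385·9.465·9.915) ≈ 396.64.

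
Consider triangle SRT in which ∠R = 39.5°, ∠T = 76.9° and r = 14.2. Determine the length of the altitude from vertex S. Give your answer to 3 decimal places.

h_S ≈ 13.830

The third angle is ∠S = 180° − ∠R − ∠T = 63.60°.
Law of sines: s = r·sin S/sin R ≈ 19.996.
Law of sines: t = r·sin T/sin R ≈ 21.743.
Area = ½·r·s·sin T ≈ 138.28.
The altitude from S has length 2·area/s ≈ 13.83.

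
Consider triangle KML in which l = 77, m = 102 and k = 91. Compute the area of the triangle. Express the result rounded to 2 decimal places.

Semiperimeter s = (91 + 102 + 77)/2 = 135.
Heron's formula: area = √(135·44·33·58) ≈ 3371.8.

area ≈ 3371.82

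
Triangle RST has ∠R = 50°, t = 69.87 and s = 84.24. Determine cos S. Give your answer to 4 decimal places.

cos S ≈ 0.2367

By the law of cosines, r² = s² + t² − 2·s·t·cos R = 4411.5, so r ≈ 66.419.
Law of cosines again: cos S = (t² + r² − s²)/(2·t·r) ≈ 0.23670, so ∠S ≈ 76.31°.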